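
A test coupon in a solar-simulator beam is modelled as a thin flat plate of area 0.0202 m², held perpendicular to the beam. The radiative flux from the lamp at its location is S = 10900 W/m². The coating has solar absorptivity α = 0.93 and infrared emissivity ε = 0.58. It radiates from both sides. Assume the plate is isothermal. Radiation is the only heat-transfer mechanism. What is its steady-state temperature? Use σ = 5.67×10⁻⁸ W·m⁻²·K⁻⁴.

At equilibrium, absorbed power = emitted power.
Absorbing cross-section = A = 0.02020 m²; emitting surface = 2A = 0.04040 m² (ratio 2).
αS·A_cross = εσ·A_surf·T⁴  ⇒  T⁴ = αS/(ε·2σ).
T⁴ = 0.930·10900/(0.58·2·5.67×10⁻⁸) = 1.541×10¹¹ K⁴.
T = (1.541×10¹¹)^(1/4).

T ≈ 627 K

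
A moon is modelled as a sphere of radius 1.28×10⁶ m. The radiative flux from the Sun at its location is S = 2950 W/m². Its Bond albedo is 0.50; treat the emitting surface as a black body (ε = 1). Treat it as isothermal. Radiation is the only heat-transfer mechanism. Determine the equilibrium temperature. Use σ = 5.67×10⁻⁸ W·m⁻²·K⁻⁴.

At equilibrium, absorbed power = emitted power.
Absorbing cross-section = πr² = 5.147×10¹² m²; emitting surface = 4πr² = 2.059×10¹³ m² (ratio 4).
(1−a)S·A_cross = εσ·A_surf·T⁴  ⇒  T⁴ = (1−a)S/(4σ).
T⁴ = 0.500·2950/(4·5.67×10⁻⁸) = 6.504×10⁹ K⁴.
T = (6.504×10⁹)^(1/4).

T ≈ 284 K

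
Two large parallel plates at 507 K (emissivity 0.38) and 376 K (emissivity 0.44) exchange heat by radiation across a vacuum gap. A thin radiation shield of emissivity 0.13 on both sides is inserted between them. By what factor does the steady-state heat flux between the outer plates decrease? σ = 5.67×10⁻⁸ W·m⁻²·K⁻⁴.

factor ≈ 4.68

Without shield: q₀ = σΔ(T⁴)/(1/ε₁+1/ε₂−1) with denominator 3.904.
With shield the two gaps are in series; the resistances add: (1/ε₁+1/ε_s−1)+(1/ε_s+1/ε₂−1) = 9.324+8.965 = 18.29.
Heat-flux ratio q₀/q = 18.29/3.904.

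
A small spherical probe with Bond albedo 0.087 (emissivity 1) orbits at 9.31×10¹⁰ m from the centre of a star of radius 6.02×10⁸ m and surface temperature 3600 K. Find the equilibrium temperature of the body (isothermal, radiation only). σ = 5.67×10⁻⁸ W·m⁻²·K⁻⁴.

T ≈ 200 K

The star's surface emits σT_*⁴; at distance d the flux is S = σT_*⁴(R_*/d)².
S = 5.67×10⁻⁸·(3600)⁴·(6.02×10⁸/9.31×10¹⁰)² = 398.2 W/m².
For an isothermal sphere T⁴ = (1−a)S/(4σ) = 1.603×10⁹ K⁴.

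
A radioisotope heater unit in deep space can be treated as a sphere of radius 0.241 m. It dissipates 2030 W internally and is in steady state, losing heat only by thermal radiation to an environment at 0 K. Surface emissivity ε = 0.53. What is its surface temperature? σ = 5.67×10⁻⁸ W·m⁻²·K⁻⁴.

T ≈ 552 K

Steady state: internal power = radiated power, P = εσA T⁴.
Radiating area A = 4πr² = 0.7299 m².
T⁴ = P/(εσA) = 2030/(0.53·5.67×10⁻⁸·0.7299) = 9.255×10¹⁰ K⁴.
T = (9.255×10¹⁰)^(1/4).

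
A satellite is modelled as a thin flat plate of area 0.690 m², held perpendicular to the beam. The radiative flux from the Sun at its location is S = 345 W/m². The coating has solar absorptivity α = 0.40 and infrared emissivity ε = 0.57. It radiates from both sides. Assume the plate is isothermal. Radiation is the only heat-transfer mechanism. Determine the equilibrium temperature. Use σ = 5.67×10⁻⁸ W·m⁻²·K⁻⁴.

T ≈ 215 K

At equilibrium, absorbed power = emitted power.
Absorbing cross-section = A = 0.6900 m²; emitting surface = 2A = 1.380 m² (ratio 2).
αS·A_cross = εσ·A_surf·T⁴  ⇒  T⁴ = αS/(ε·2σ).
T⁴ = 0.400·345/(0.57·2·5.67×10⁻⁸) = 2.135×10⁹ K⁴.
T = (2.135×10⁹)^(1/4).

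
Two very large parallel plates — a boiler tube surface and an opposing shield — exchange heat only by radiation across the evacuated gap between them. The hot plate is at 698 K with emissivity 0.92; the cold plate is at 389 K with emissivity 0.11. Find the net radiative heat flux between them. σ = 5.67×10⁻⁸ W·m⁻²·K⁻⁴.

q ≈ 1320 W/m²

For two infinite grey parallel plates, q = σ(T₁⁴ − T₂⁴)/(1/ε₁ + 1/ε₂ − 1).
T₁⁴ − T₂⁴ = 2.374×10¹¹ − 2.290×10¹⁰ = 2.145×10¹¹ K⁴.
1/ε₁ + 1/ε₂ − 1 = 1.087 + 9.091 − 1 = 9.178.
q = 5.67×10⁻⁸ × 2.145×10¹¹ / 9.178.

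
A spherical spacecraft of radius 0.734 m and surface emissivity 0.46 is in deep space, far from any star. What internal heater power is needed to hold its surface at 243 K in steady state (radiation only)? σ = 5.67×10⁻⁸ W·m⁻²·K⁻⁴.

P = εσ·4πr²·T⁴.
4πr² = 6.770 m²; T⁴ = 3.487×10⁹ K⁴.
P = 0.46·5.67×10⁻⁸·6.770·3.487×10⁹.

P ≈ 616 W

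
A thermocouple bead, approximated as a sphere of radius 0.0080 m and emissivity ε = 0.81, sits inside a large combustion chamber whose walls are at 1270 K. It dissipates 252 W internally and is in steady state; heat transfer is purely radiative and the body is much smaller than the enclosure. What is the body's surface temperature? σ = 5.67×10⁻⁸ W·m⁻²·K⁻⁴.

For a small grey body in a large enclosure, net radiated power = εσA(T⁴ − T_w⁴).
Steady state: P = εσA(T⁴ − T_w⁴) with A = 4πr² = 8.042×10⁻⁴ m².
T⁴ = P/(εσA) + T_w⁴ = 252/(0.81·5.67×10⁻⁸·8.042×10⁻⁴) + (1270)⁴
    = 6.822×10¹² + 2.601×10¹² = 9.424×10¹² K⁴.

T ≈ 1750 K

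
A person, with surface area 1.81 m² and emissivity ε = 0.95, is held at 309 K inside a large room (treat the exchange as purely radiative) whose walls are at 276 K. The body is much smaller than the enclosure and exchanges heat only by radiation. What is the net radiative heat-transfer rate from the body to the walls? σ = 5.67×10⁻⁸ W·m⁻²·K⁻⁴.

For a small grey body in a large enclosure: P_net = εσA(T_body⁴ − T_wall⁴).
A = 1.81 m²; T_body⁴ − T_wall⁴ = 9.117×10⁹ − 5.803×10⁹ = 3.314×10⁹ K⁴.
|P_net| = 0.95·5.67×10⁻⁸·1.810·3.314×10⁹.

P_net ≈ 323 W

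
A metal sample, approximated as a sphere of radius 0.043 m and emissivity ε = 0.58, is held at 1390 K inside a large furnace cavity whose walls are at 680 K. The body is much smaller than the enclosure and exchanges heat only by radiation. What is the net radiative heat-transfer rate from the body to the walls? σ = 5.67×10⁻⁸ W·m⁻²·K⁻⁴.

P_net ≈ 2690 W

For a small grey body in a large enclosure: P_net = εσA(T_body⁴ − T_wall⁴).
A = 4πr² = 0.02324 m²; T_body⁴ − T_wall⁴ = 3.733×10¹² − 2.138×10¹¹ = 3.519×10¹² K⁴.
|P_net| = 0.58·5.67×10⁻⁸·0.02324·3.519×10¹².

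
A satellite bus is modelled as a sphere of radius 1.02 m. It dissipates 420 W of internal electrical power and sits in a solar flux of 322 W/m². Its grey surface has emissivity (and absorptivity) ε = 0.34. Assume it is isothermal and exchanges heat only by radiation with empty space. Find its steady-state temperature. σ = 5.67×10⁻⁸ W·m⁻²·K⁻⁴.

At steady state, absorbed solar power + internal power = radiated power.
Absorbed: α·S·A_cross = 0.34·322·3.269 = 357.8 W (cross-section πr²).
Total input = 357.8 + 420 = 777.8 W.
Radiated: εσ·A_surf·T⁴ with A_surf = 4πr² = 13.07 m².
T⁴ = 777.8/(0.34·5.67×10⁻⁸·13.07) = 3.086×10⁹ K⁴.

T ≈ 236 K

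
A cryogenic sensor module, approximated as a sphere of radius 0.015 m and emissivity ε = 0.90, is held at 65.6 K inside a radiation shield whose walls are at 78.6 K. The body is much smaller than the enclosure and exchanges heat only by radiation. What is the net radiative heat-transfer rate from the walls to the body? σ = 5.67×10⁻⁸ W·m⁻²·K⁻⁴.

P_net ≈ 0.00283 W

For a small grey body in a large enclosure: P_net = εσA(T_body⁴ − T_wall⁴).
A = 4πr² = 0.002827 m²; T_body⁴ − T_wall⁴ = 1.852×10⁷ − 3.817×10⁷ = -1.965×10⁷ K⁴.
|P_net| = 0.90·5.67×10⁻⁸·0.002827·1.965×10⁷.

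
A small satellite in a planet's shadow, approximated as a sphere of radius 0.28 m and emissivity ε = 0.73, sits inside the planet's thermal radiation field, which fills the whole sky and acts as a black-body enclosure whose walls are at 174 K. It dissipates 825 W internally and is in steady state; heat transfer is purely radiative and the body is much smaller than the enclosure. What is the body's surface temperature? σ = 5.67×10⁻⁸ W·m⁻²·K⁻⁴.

For a small grey body in a large enclosure, net radiated power = εσA(T⁴ − T_w⁴).
Steady state: P = εσA(T⁴ − T_w⁴) with A = 4πr² = 0.9852 m².
T⁴ = P/(εσA) + T_w⁴ = 825/(0.73·5.67×10⁻⁸·0.9852) + (174)⁴
    = 2.023×10¹⁰ + 9.166×10⁸ = 2.115×10¹⁰ K⁴.

T ≈ 381 K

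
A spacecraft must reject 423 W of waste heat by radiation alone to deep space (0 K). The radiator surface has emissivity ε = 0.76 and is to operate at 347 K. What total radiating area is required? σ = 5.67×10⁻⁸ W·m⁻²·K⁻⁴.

P = εσA T⁴ ⇒ A = P/(εσT⁴).
T⁴ = 1.450×10¹⁰ K⁴.
A = 423/(0.76 × 5.67×10⁻⁸ × 1.450×10¹⁰).

A ≈ 0.677 m²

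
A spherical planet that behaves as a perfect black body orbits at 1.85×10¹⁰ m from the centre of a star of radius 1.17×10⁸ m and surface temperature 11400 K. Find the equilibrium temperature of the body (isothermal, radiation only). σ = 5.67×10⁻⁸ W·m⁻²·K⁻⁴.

T ≈ 641 K

The star's surface emits σT_*⁴; at distance d the flux is S = σT_*⁴(R_*/d)².
S = 5.67×10⁻⁸·(11400)⁴·(1.17×10⁸/1.85×10¹⁰)² = 38300 W/m².
For an isothermal sphere T⁴ = (1−a)S/(4σ) = 1.689×10¹¹ K⁴.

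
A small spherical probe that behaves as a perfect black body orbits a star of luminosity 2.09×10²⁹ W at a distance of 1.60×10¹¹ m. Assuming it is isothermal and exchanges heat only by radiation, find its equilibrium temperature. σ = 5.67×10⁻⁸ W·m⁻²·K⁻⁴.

T ≈ 1300 K

First find the stellar flux at distance d: S = L/(4πd²) = 2.09×10²⁹/(4π·(1.60×10¹¹)²) = 6.497×10⁵ W/m².
For an isothermal sphere, absorbed (1−a)S·πr² = emitted σ·4πr²·T⁴, so T⁴ = (1−a)S/(4σ).
T⁴ = 1.00·6.497×10⁵/(4·5.67×10⁻⁸) = 2.865×10¹² K⁴.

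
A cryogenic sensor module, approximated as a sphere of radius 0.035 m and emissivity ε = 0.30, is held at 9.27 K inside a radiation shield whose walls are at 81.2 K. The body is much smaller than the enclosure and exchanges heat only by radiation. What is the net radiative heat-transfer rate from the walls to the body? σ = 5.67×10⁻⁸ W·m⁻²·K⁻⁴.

P_net ≈ 0.0114 W

For a small grey body in a large enclosure: P_net = εσA(T_body⁴ − T_wall⁴).
A = 4πr² = 0.01539 m²; T_body⁴ − T_wall⁴ = 7384 − 4.347×10⁷ = -4.347×10⁷ K⁴.
|P_net| = 0.30·5.67×10⁻⁸·0.01539·4.347×10⁷.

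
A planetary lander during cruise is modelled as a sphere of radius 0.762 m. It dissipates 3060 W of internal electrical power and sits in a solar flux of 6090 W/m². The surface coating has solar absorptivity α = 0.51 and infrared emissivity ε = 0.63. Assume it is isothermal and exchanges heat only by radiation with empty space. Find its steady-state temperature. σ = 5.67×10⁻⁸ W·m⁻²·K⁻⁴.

At steady state, absorbed solar power + internal power = radiated power.
Absorbed: α·S·A_cross = 0.51·6090·1.824 = 5666 W (cross-section πr²).
Total input = 5666 + 3060 = 8726 W.
Radiated: εσ·A_surf·T⁴ with A_surf = 4πr² = 7.297 m².
T⁴ = 8726/(0.63·5.67×10⁻⁸·7.297) = 3.348×10¹⁰ K⁴.

T ≈ 428 K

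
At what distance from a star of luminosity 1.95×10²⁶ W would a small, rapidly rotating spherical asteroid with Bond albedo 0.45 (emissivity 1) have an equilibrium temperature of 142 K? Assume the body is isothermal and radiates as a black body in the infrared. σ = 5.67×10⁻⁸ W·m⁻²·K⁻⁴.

d ≈ 3.04×10¹¹ m

For an isothermal black-emitting sphere, (1−a)S·πr² = σ·4πr²·T⁴ ⇒ S = 4σT⁴/(1−a).
S = 4·5.67×10⁻⁸·(142)⁴/0.550 = 167.7 W/m².
Flux falls as S = L/(4πd²), so d = √(L/(4πS)) = √(1.95×10²⁶/(4π·167.7)).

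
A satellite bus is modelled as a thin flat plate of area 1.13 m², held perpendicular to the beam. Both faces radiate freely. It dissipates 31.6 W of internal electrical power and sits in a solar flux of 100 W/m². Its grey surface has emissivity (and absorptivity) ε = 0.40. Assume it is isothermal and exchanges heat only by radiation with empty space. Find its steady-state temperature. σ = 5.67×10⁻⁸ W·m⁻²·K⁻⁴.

T ≈ 197 K

At steady state, absorbed solar power + internal power = radiated power.
Absorbed: α·S·A_cross = 0.40·100·1.130 = 45.20 W (cross-section A).
Total input = 45.20 + 31.6 = 76.80 W.
Radiated: εσ·A_surf·T⁴ with A_surf = 2A = 2.260 m².
T⁴ = 76.80/(0.40·5.67×10⁻⁸·2.260) = 1.498×10⁹ K⁴.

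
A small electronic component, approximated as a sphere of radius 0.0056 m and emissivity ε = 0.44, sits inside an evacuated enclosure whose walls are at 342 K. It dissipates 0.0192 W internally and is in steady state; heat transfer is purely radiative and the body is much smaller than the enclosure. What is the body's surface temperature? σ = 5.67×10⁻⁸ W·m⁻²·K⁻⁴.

For a small grey body in a large enclosure, net radiated power = εσA(T⁴ − T_w⁴).
Steady state: P = εσA(T⁴ − T_w⁴) with A = 4πr² = 3.941×10⁻⁴ m².
T⁴ = P/(εσA) + T_w⁴ = 0.0192/(0.44·5.67×10⁻⁸·3.941×10⁻⁴) + (342)⁴
    = 1.953×10⁹ + 1.368×10¹⁰ = 1.563×10¹⁰ K⁴.

T ≈ 354 K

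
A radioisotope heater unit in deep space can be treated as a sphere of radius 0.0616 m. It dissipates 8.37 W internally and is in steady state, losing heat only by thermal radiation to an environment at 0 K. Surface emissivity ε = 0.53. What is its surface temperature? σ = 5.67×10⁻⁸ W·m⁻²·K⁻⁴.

Steady state: internal power = radiated power, P = εσA T⁴.
Radiating area A = 4πr² = 0.04768 m².
T⁴ = P/(εσA) = 8.37/(0.53·5.67×10⁻⁸·0.04768) = 5.841×10⁹ K⁴.
T = (5.841×10⁹)^(1/4).

T ≈ 276 K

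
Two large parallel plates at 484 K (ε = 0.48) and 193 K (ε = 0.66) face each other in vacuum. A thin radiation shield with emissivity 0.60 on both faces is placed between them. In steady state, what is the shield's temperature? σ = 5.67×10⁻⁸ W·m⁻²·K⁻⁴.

T_s ≈ 398 K

In steady state the net flux on the hot side equals that on the cold side.
σ(T₁⁴−T_s⁴)/D₁ = σ(T_s⁴−T₂⁴)/D₂, with D₁ = 1/ε₁+1/ε_s−1 = 2.750, D₂ = 1/ε_s+1/ε₂−1 = 2.182.
Solve for T_s⁴: T_s⁴ = (D₂·T₁⁴ + D₁·T₂⁴)/(D₁+D₂) = 2.505×10¹⁰ K⁴.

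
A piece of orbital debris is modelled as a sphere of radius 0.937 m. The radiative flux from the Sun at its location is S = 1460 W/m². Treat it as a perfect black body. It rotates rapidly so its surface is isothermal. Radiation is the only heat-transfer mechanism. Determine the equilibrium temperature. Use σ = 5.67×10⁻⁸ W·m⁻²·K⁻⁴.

T ≈ 283 K

At equilibrium, absorbed power = emitted power.
Absorbing cross-section = πr² = 2.758 m²; emitting surface = 4πr² = 11.03 m² (ratio 4).
S·A_cross = εσ·A_surf·T⁴  ⇒  T⁴ = S/(4σ).
T⁴ = 1.00·1460/(4·5.67×10⁻⁸) = 6.437×10⁹ K⁴.
T = (6.437×10⁹)^(1/4).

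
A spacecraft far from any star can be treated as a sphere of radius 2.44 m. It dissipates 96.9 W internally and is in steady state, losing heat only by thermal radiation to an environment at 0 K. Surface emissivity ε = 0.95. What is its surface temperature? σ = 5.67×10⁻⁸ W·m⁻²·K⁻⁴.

T ≈ 70.0 K

Steady state: internal power = radiated power, P = εσA T⁴.
Radiating area A = 4πr² = 74.82 m².
T⁴ = P/(εσA) = 96.9/(0.95·5.67×10⁻⁸·74.82) = 2.405×10⁷ K⁴.
T = (2.405×10⁷)^(1/4).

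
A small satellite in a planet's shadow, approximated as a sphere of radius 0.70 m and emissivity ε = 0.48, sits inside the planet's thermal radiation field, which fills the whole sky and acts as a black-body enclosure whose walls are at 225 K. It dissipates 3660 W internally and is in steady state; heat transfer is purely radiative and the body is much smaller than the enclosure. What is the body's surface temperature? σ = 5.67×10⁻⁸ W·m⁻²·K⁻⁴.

T ≈ 395 K

For a small grey body in a large enclosure, net radiated power = εσA(T⁴ − T_w⁴).
Steady state: P = εσA(T⁴ − T_w⁴) with A = 4πr² = 6.158 m².
T⁴ = P/(εσA) + T_w⁴ = 3660/(0.48·5.67×10⁻⁸·6.158) + (225)⁴
    = 2.184×10¹⁰ + 2.563×10⁹ = 2.440×10¹⁰ K⁴.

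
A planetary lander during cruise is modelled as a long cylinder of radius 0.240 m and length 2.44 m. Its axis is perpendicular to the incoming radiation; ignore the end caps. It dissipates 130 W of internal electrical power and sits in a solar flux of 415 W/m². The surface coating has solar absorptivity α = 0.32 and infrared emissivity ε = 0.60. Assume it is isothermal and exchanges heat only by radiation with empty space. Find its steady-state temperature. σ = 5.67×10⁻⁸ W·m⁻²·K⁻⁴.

At steady state, absorbed solar power + internal power = radiated power.
Absorbed: α·S·A_cross = 0.32·415·1.171 = 155.5 W (cross-section 2rL).
Total input = 155.5 + 130 = 285.5 W.
Radiated: εσ·A_surf·T⁴ with A_surf = 2πrL = 3.679 m².
T⁴ = 285.5/(0.60·5.67×10⁻⁸·3.679) = 2.281×10⁹ K⁴.

T ≈ 219 K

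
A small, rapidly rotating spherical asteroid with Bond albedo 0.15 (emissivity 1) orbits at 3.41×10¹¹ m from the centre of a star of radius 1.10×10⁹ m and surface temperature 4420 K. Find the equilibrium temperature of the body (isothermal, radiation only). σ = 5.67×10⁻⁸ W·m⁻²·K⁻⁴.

The star's surface emits σT_*⁴; at distance d the flux is S = σT_*⁴(R_*/d)².
S = 5.67×10⁻⁸·(4420)⁴·(1.10×10⁹/3.41×10¹¹)² = 225.2 W/m².
For an isothermal sphere T⁴ = (1−a)S/(4σ) = 8.440×10⁸ K⁴.

T ≈ 170 K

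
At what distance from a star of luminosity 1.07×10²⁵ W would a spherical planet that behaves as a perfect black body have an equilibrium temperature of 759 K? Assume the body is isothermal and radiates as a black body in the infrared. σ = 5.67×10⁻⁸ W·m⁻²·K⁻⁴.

d ≈ 3.36×10⁹ m

For an isothermal black-emitting sphere, (1−a)S·πr² = σ·4πr²·T⁴ ⇒ S = 4σT⁴/(1−a).
S = 4·5.67×10⁻⁸·(759)⁴/1.00 = 75270 W/m².
Flux falls as S = L/(4πd²), so d = √(L/(4πS)) = √(1.07×10²⁵/(4π·75270)).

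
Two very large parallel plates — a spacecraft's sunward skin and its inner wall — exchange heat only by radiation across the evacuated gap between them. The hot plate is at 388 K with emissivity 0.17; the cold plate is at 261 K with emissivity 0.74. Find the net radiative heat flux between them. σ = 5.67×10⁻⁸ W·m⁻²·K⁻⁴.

q ≈ 164 W/m²

For two infinite grey parallel plates, q = σ(T₁⁴ − T₂⁴)/(1/ε₁ + 1/ε₂ − 1).
T₁⁴ − T₂⁴ = 2.266×10¹⁰ − 4.640×10⁹ = 1.802×10¹⁰ K⁴.
1/ε₁ + 1/ε₂ − 1 = 5.882 + 1.351 − 1 = 6.234.
q = 5.67×10⁻⁸ × 1.802×10¹⁰ / 6.234.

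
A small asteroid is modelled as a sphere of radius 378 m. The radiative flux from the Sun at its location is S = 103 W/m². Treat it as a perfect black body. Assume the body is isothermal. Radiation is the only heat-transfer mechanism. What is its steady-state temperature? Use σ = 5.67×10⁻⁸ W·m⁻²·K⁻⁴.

At equilibrium, absorbed power = emitted power.
Absorbing cross-section = πr² = 4.489×10⁵ m²; emitting surface = 4πr² = 1.796×10⁶ m² (ratio 4).
S·A_cross = εσ·A_surf·T⁴  ⇒  T⁴ = S/(4σ).
T⁴ = 1.00·103/(4·5.67×10⁻⁸) = 4.541×10⁸ K⁴.
T = (4.541×10⁸)^(1/4).

T ≈ 146 K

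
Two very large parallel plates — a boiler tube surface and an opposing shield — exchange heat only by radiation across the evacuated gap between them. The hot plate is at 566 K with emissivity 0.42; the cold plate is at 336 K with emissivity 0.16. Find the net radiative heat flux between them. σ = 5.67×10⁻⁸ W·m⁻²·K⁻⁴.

q ≈ 668 W/m²

For two infinite grey parallel plates, q = σ(T₁⁴ − T₂⁴)/(1/ε₁ + 1/ε₂ − 1).
T₁⁴ − T₂⁴ = 1.026×10¹¹ − 1.275×10¹⁰ = 8.988×10¹⁰ K⁴.
1/ε₁ + 1/ε₂ − 1 = 2.381 + 6.250 − 1 = 7.631.
q = 5.67×10⁻⁸ × 8.988×10¹⁰ / 7.631.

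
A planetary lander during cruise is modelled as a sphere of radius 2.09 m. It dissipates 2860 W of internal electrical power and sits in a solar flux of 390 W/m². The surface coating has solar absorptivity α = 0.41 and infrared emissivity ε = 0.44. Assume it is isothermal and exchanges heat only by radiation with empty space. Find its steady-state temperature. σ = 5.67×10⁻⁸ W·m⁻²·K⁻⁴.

At steady state, absorbed solar power + internal power = radiated power.
Absorbed: α·S·A_cross = 0.41·390·13.72 = 2194 W (cross-section πr²).
Total input = 2194 + 2860 = 5054 W.
Radiated: εσ·A_surf·T⁴ with A_surf = 4πr² = 54.89 m².
T⁴ = 5054/(0.44·5.67×10⁻⁸·54.89) = 3.691×10⁹ K⁴.

T ≈ 246 K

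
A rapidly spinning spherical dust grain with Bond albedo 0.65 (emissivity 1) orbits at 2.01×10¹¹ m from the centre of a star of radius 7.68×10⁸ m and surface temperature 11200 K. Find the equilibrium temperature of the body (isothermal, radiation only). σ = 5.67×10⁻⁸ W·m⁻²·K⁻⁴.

T ≈ 377 K

The star's surface emits σT_*⁴; at distance d the flux is S = σT_*⁴(R_*/d)².
S = 5.67×10⁻⁸·(11200)⁴·(7.68×10⁸/2.01×10¹¹)² = 13030 W/m².
For an isothermal sphere T⁴ = (1−a)S/(4σ) = 2.010×10¹⁰ K⁴.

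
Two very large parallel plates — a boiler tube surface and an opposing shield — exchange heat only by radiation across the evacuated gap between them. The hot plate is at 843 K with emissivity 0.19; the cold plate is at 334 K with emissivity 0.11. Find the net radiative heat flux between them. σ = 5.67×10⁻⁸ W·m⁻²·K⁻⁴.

q ≈ 2090 W/m²

For two infinite grey parallel plates, q = σ(T₁⁴ − T₂⁴)/(1/ε₁ + 1/ε₂ − 1).
T₁⁴ − T₂⁴ = 5.050×10¹¹ − 1.244×10¹⁰ = 4.926×10¹¹ K⁴.
1/ε₁ + 1/ε₂ − 1 = 5.263 + 9.091 − 1 = 13.35.
q = 5.67×10⁻⁸ × 4.926×10¹¹ / 13.35.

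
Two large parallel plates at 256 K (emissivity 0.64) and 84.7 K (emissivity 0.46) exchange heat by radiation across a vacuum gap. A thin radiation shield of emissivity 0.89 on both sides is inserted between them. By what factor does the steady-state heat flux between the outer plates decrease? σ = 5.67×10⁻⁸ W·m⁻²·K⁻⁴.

factor ≈ 1.46

Without shield: q₀ = σΔ(T⁴)/(1/ε₁+1/ε₂−1) with denominator 2.736.
With shield the two gaps are in series; the resistances add: (1/ε₁+1/ε_s−1)+(1/ε_s+1/ε₂−1) = 1.686+2.298 = 3.984.
Heat-flux ratio q₀/q = 3.984/2.736.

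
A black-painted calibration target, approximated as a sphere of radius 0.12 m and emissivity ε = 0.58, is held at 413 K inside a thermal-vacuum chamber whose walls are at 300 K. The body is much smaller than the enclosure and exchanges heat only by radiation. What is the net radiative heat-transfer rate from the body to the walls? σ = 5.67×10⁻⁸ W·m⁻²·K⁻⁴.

For a small grey body in a large enclosure: P_net = εσA(T_body⁴ − T_wall⁴).
A = 4πr² = 0.1810 m²; T_body⁴ − T_wall⁴ = 2.909×10¹⁰ − 8.100×10⁹ = 2.099×10¹⁰ K⁴.
|P_net| = 0.58·5.67×10⁻⁸·0.1810·2.099×10¹⁰.

P_net ≈ 125 W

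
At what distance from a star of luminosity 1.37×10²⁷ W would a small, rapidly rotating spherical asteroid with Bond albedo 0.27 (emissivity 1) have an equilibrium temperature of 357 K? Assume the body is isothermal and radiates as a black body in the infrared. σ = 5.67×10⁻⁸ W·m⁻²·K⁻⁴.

For an isothermal black-emitting sphere, (1−a)S·πr² = σ·4πr²·T⁴ ⇒ S = 4σT⁴/(1−a).
S = 4·5.67×10⁻⁸·(357)⁴/0.730 = 5047 W/m².
Flux falls as S = L/(4πd²), so d = √(L/(4πS)) = √(1.37×10²⁷/(4π·5047)).

d ≈ 1.47×10¹¹ m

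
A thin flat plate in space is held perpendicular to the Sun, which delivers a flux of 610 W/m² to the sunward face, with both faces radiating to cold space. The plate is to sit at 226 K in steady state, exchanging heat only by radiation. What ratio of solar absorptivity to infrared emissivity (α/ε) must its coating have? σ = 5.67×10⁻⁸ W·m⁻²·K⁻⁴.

Balance: αS·A = εσ·2A·T⁴ ⇒ α/ε = 2σT⁴/S.
α/ε = 2·5.67×10⁻⁸·(226)⁴/610 = 2·5.67×10⁻⁸·2.609×10⁹/610.

α/ε ≈ 0.485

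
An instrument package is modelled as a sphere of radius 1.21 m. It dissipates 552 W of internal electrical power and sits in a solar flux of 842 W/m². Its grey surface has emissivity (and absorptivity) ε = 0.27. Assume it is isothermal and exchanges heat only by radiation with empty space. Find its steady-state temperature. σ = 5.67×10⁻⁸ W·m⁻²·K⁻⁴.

T ≈ 274 K

At steady state, absorbed solar power + internal power = radiated power.
Absorbed: α·S·A_cross = 0.27·842·4.600 = 1046 W (cross-section πr²).
Total input = 1046 + 552 = 1598 W.
Radiated: εσ·A_surf·T⁴ with A_surf = 4πr² = 18.40 m².
T⁴ = 1598/(0.27·5.67×10⁻⁸·18.40) = 5.672×10⁹ K⁴.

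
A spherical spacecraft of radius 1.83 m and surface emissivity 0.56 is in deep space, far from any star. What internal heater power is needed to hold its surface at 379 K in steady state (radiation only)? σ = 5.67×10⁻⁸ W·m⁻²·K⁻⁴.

P ≈ 27600 W

P = εσ·4πr²·T⁴.
4πr² = 42.08 m²; T⁴ = 2.063×10¹⁰ K⁴.
P = 0.56·5.67×10⁻⁸·42.08·2.063×10¹⁰.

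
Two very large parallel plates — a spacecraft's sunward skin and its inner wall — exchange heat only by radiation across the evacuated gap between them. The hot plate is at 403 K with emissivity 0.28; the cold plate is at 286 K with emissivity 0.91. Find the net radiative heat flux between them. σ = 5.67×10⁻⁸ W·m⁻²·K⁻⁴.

q ≈ 304 W/m²

For two infinite grey parallel plates, q = σ(T₁⁴ − T₂⁴)/(1/ε₁ + 1/ε₂ − 1).
T₁⁴ − T₂⁴ = 2.638×10¹⁰ − 6.691×10⁹ = 1.969×10¹⁰ K⁴.
1/ε₁ + 1/ε₂ − 1 = 3.571 + 1.099 − 1 = 3.670.
q = 5.67×10⁻⁸ × 1.969×10¹⁰ / 3.670.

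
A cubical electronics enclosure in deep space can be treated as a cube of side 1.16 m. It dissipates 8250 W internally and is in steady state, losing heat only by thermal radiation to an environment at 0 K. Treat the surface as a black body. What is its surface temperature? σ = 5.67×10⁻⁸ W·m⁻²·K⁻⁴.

T ≈ 366 K

Steady state: internal power = radiated power, P = εσA T⁴.
Radiating area A = 6L² = 8.074 m².
T⁴ = P/(εσA) = 8250/(1.0·5.67×10⁻⁸·8.074) = 1.802×10¹⁰ K⁴.
T = (1.802×10¹⁰)^(1/4).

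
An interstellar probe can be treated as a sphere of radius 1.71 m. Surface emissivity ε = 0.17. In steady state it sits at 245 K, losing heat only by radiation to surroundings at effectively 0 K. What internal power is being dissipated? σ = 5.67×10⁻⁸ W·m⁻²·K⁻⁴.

Steady state: P = εσA T⁴.
A = 4πr² = 36.75 m²; T⁴ = (245)⁴ = 3.603×10⁹ K⁴.
P = 0.17 × 5.67×10⁻⁸ × 36.75 × 3.603×10⁹.

P ≈ 1280 W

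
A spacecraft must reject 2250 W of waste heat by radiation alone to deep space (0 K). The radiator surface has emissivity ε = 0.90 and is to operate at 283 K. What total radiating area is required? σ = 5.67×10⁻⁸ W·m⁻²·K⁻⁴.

A ≈ 6.87 m²

P = εσA T⁴ ⇒ A = P/(εσT⁴).
T⁴ = 6.414×10⁹ K⁴.
A = 2250/(0.90 × 5.67×10⁻⁸ × 6.414×10⁹).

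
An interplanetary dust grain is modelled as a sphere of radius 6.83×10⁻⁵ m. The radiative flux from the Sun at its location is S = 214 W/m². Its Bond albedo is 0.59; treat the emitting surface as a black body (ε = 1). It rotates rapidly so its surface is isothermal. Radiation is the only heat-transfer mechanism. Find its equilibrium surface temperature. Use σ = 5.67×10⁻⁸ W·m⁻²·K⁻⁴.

T ≈ 140 K

At equilibrium, absorbed power = emitted power.
Absorbing cross-section = πr² = 1.466×10⁻⁸ m²; emitting surface = 4πr² = 5.862×10⁻⁸ m² (ratio 4).
(1−a)S·A_cross = εσ·A_surf·T⁴  ⇒  T⁴ = (1−a)S/(4σ).
T⁴ = 0.410·214/(4·5.67×10⁻⁸) = 3.869×10⁸ K⁴.
T = (3.869×10⁸)^(1/4).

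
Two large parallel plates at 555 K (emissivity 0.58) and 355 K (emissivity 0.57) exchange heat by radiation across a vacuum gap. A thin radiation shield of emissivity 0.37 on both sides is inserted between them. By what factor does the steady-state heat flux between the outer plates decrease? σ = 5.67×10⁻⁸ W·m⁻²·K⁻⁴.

factor ≈ 2.78

Without shield: q₀ = σΔ(T⁴)/(1/ε₁+1/ε₂−1) with denominator 2.479.
With shield the two gaps are in series; the resistances add: (1/ε₁+1/ε_s−1)+(1/ε_s+1/ε₂−1) = 3.427+3.457 = 6.884.
Heat-flux ratio q₀/q = 6.884/2.479.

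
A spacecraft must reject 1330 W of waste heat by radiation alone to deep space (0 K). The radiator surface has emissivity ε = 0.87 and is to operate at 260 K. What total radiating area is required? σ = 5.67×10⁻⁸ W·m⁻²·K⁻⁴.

A ≈ 5.90 m²

P = εσA T⁴ ⇒ A = P/(εσT⁴).
T⁴ = 4.570×10⁹ K⁴.
A = 1330/(0.87 × 5.67×10⁻⁸ × 4.570×10⁹).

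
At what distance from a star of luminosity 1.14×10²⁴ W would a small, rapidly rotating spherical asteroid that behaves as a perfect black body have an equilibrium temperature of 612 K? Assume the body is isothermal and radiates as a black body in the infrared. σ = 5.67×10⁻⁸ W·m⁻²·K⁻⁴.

For an isothermal black-emitting sphere, (1−a)S·πr² = σ·4πr²·T⁴ ⇒ S = 4σT⁴/(1−a).
S = 4·5.67×10⁻⁸·(612)⁴/1.00 = 31820 W/m².
Flux falls as S = L/(4πd²), so d = √(L/(4πS)) = √(1.14×10²⁴/(4π·31820)).

d ≈ 1.69×10⁹ m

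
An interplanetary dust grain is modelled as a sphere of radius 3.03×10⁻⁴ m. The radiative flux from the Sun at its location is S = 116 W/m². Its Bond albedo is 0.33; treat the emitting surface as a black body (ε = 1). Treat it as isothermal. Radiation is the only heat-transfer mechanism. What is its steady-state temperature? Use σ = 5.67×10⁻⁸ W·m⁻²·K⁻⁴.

At equilibrium, absorbed power = emitted power.
Absorbing cross-section = πr² = 2.884×10⁻⁷ m²; emitting surface = 4πr² = 1.154×10⁻⁶ m² (ratio 4).
(1−a)S·A_cross = εσ·A_surf·T⁴  ⇒  T⁴ = (1−a)S/(4σ).
T⁴ = 0.670·116/(4·5.67×10⁻⁸) = 3.427×10⁸ K⁴.
T = (3.427×10⁸)^(1/4).

T ≈ 136 K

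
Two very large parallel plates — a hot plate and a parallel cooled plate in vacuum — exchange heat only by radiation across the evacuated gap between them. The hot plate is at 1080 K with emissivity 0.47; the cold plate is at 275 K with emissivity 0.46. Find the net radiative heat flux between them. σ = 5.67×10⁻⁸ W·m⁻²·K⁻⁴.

For two infinite grey parallel plates, q = σ(T₁⁴ − T₂⁴)/(1/ε₁ + 1/ε₂ − 1).
T₁⁴ − T₂⁴ = 1.360×10¹² − 5.719×10⁹ = 1.355×10¹² K⁴.
1/ε₁ + 1/ε₂ − 1 = 2.128 + 2.174 − 1 = 3.302.
q = 5.67×10⁻⁸ × 1.355×10¹² / 3.302.

q ≈ 23300 W/m²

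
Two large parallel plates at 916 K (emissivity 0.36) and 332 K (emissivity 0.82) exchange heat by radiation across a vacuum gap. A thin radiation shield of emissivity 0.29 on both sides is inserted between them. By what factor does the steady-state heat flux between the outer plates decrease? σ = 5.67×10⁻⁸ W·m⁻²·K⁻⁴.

factor ≈ 2.97

Without shield: q₀ = σΔ(T⁴)/(1/ε₁+1/ε₂−1) with denominator 2.997.
With shield the two gaps are in series; the resistances add: (1/ε₁+1/ε_s−1)+(1/ε_s+1/ε₂−1) = 5.226+3.668 = 8.894.
Heat-flux ratio q₀/q = 8.894/2.997.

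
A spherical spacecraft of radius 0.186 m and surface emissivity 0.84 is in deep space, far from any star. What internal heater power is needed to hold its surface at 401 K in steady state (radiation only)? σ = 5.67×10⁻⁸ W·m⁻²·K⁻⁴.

P ≈ 535 W

P = εσ·4πr²·T⁴.
4πr² = 0.4347 m²; T⁴ = 2.586×10¹⁰ K⁴.
P = 0.84·5.67×10⁻⁸·0.4347·2.586×10¹⁰.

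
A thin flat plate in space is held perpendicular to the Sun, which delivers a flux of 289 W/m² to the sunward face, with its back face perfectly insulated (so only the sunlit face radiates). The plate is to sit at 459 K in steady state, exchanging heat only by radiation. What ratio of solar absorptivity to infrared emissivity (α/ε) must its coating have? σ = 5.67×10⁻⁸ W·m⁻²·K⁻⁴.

α/ε ≈ 8.71

Balance: αS·A = εσ·1A·T⁴ ⇒ α/ε = σT⁴/S.
α/ε = 5.67×10⁻⁸·(459)⁴/289 = 5.67×10⁻⁸·4.439×10¹⁰/289.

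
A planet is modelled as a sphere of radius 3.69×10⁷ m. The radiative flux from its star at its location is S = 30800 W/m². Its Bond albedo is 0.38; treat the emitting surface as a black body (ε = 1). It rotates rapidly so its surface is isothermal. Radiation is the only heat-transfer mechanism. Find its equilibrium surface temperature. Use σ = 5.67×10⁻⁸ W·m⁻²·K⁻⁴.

T ≈ 539 K

At equilibrium, absorbed power = emitted power.
Absorbing cross-section = πr² = 4.278×10¹⁵ m²; emitting surface = 4πr² = 1.711×10¹⁶ m² (ratio 4).
(1−a)S·A_cross = εσ·A_surf·T⁴  ⇒  T⁴ = (1−a)S/(4σ).
T⁴ = 0.620·30800/(4·5.67×10⁻⁸) = 8.420×10¹⁰ K⁴.
T = (8.420×10¹⁰)^(1/4).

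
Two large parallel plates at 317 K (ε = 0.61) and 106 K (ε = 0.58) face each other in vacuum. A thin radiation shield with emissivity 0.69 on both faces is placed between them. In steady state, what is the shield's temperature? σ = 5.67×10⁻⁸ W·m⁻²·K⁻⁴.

T_s ≈ 269 K

In steady state the net flux on the hot side equals that on the cold side.
σ(T₁⁴−T_s⁴)/D₁ = σ(T_s⁴−T₂⁴)/D₂, with D₁ = 1/ε₁+1/ε_s−1 = 2.089, D₂ = 1/ε_s+1/ε₂−1 = 2.173.
Solve for T_s⁴: T_s⁴ = (D₂·T₁⁴ + D₁·T₂⁴)/(D₁+D₂) = 5.211×10⁹ K⁴.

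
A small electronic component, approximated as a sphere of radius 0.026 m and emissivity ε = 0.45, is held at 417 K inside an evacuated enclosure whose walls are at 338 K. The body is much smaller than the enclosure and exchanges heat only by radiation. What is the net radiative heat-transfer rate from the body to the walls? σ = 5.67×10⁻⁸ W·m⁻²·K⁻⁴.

P_net ≈ 3.72 W

For a small grey body in a large enclosure: P_net = εσA(T_body⁴ − T_wall⁴).
A = 4πr² = 0.008495 m²; T_body⁴ − T_wall⁴ = 3.024×10¹⁰ − 1.305×10¹⁰ = 1.719×10¹⁰ K⁴.
|P_net| = 0.45·5.67×10⁻⁸·0.008495·1.719×10¹⁰.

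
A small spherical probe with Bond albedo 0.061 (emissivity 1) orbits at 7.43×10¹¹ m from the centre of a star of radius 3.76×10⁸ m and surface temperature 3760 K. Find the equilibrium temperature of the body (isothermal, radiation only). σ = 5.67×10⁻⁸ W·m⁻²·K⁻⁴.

The star's surface emits σT_*⁴; at distance d the flux is S = σT_*⁴(R_*/d)².
S = 5.67×10⁻⁸·(3760)⁴·(3.76×10⁸/7.43×10¹¹)² = 2.902 W/m².
For an isothermal sphere T⁴ = (1−a)S/(4σ) = 1.202×10⁷ K⁴.

T ≈ 58.9 K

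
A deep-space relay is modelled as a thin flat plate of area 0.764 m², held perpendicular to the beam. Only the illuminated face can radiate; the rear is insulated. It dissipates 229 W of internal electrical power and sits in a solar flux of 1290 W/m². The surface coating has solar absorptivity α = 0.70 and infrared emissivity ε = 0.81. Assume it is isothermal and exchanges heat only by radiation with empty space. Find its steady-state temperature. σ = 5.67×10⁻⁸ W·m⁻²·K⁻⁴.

At steady state, absorbed solar power + internal power = radiated power.
Absorbed: α·S·A_cross = 0.70·1290·0.7640 = 689.9 W (cross-section A).
Total input = 689.9 + 229 = 918.9 W.
Radiated: εσ·A_surf·T⁴ with A_surf = A = 0.7640 m².
T⁴ = 918.9/(0.81·5.67×10⁻⁸·0.7640) = 2.619×10¹⁰ K⁴.

T ≈ 402 K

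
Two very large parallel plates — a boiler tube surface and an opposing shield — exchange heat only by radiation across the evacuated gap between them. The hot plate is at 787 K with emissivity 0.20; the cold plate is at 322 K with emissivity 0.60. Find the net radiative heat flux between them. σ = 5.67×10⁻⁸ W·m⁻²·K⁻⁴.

q ≈ 3730 W/m²

For two infinite grey parallel plates, q = σ(T₁⁴ − T₂⁴)/(1/ε₁ + 1/ε₂ − 1).
T₁⁴ − T₂⁴ = 3.836×10¹¹ − 1.075×10¹⁰ = 3.729×10¹¹ K⁴.
1/ε₁ + 1/ε₂ − 1 = 5.000 + 1.667 − 1 = 5.667.
q = 5.67×10⁻⁸ × 3.729×10¹¹ / 5.667.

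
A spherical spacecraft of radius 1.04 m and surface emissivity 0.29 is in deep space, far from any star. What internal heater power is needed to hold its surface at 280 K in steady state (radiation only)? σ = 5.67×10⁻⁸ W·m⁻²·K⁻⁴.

P = εσ·4πr²·T⁴.
4πr² = 13.59 m²; T⁴ = 6.147×10⁹ K⁴.
P = 0.29·5.67×10⁻⁸·13.59·6.147×10⁹.

P ≈ 1370 W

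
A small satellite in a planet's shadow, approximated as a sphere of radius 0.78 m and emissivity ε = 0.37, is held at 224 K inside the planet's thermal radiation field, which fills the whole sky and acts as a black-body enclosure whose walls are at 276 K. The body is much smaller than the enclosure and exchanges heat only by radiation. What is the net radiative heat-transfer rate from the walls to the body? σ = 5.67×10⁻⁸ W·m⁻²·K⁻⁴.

P_net ≈ 527 W

For a small grey body in a large enclosure: P_net = εσA(T_body⁴ − T_wall⁴).
A = 4πr² = 7.645 m²; T_body⁴ − T_wall⁴ = 2.518×10⁹ − 5.803×10⁹ = -3.285×10⁹ K⁴.
|P_net| = 0.37·5.67×10⁻⁸·7.645·3.285×10⁹.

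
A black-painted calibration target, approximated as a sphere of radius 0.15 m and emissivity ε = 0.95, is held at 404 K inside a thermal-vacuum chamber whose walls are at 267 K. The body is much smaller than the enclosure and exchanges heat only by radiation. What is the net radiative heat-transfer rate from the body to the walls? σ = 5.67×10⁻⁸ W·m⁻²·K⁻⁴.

For a small grey body in a large enclosure: P_net = εσA(T_body⁴ − T_wall⁴).
A = 4πr² = 0.2827 m²; T_body⁴ − T_wall⁴ = 2.664×10¹⁰ − 5.082×10⁹ = 2.156×10¹⁰ K⁴.
|P_net| = 0.95·5.67×10⁻⁸·0.2827·2.156×10¹⁰.

P_net ≈ 328 W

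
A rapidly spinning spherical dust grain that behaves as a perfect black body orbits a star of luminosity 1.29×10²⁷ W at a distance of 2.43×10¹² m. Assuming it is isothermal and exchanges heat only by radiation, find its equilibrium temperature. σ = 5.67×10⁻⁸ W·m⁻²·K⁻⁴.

T ≈ 93.6 K

First find the stellar flux at distance d: S = L/(4πd²) = 1.29×10²⁷/(4π·(2.43×10¹²)²) = 17.38 W/m².
For an isothermal sphere, absorbed (1−a)S·πr² = emitted σ·4πr²·T⁴, so T⁴ = (1−a)S/(4σ).
T⁴ = 1.00·17.38/(4·5.67×10⁻⁸) = 7.665×10⁷ K⁴.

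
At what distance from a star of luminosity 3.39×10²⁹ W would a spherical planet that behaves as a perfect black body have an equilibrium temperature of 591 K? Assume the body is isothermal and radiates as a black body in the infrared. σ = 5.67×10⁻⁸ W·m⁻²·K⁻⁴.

For an isothermal black-emitting sphere, (1−a)S·πr² = σ·4πr²·T⁴ ⇒ S = 4σT⁴/(1−a).
S = 4·5.67×10⁻⁸·(591)⁴/1.00 = 27670 W/m².
Flux falls as S = L/(4πd²), so d = √(L/(4πS)) = √(3.39×10²⁹/(4π·27670)).

d ≈ 9.87×10¹¹ m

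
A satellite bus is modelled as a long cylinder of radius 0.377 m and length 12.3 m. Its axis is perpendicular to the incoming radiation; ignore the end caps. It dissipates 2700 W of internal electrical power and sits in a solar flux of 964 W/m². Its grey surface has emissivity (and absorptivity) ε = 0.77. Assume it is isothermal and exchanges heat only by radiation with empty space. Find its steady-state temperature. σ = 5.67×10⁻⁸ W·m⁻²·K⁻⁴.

T ≈ 295 K

At steady state, absorbed solar power + internal power = radiated power.
Absorbed: α·S·A_cross = 0.77·964·9.274 = 6884 W (cross-section 2rL).
Total input = 6884 + 2700 = 9584 W.
Radiated: εσ·A_surf·T⁴ with A_surf = 2πrL = 29.14 m².
T⁴ = 9584/(0.77·5.67×10⁻⁸·29.14) = 7.534×10⁹ K⁴.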